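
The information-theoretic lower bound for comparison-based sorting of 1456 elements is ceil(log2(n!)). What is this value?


A binary decision tree of height h has at most 2^h leaves and needs at least n! of them, so h >= ceil(log2(n!)).
1456! is far too large to multiply out, so use Stirling's series:
  ln(n!) ~ n ln n - n + (1/2) ln(2 pi n) + 1/(12n)  (error below 1/(360 n^3), negligible here)
  ln(1456) = 7.2834482
  n ln n = 1456 * 7.2834482 = 10604.7006
  (1/2) ln(2 pi * 1456) = (1/2) ln(9148.3178) = 4.5607
  1/(12*1456) = 0.0001
  ln(1456!) ~ 10604.7006 - 1456 + 4.5607 + 0.0001 = 9153.2614
Convert to base 2: log2(1456!) = 9153.2614 / ln 2 = 9153.2614 / 0.69314718 = 13205.3648
ceil(13205.3648) = 13206


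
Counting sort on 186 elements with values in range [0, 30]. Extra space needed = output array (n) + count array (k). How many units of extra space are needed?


Output array size: 186 (to store sorted result)
Count array size: 31 (one slot per possible value, range 0 to 30)
Total extra space = 186 + 31 = 217


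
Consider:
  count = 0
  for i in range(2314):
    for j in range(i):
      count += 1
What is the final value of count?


For each i, the inner loop runs i times:
  i=0: inner runs 0 times
  i=1: inner runs 1 time
  i=2: inner runs 2 times
  i=3: inner runs 3 times
  i=4: inner runs 4 times
  i=5: inner runs 5 times
  i=6: inner runs 6 times
  i=7: inner runs 7 times
  ...
Total = 0 + 1 + 2 + ... + 2313 = 2314*(2314-1)/2 = 2676141


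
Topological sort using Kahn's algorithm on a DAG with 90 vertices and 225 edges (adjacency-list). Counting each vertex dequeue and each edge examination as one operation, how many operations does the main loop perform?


Kahn's algorithm:
  1. Compute in-degrees: O(V + E)
  2. Process queue: each vertex dequeued once (O(V))
     each edge examined once (O(E))
Total = V + E = 90 + 225 = 315


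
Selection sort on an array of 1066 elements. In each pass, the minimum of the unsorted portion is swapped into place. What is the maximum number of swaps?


Selection sort performs one swap per pass:
  Pass 1: find min in positions 0 to 1065, swap with position 0
  Pass 2: find min in positions 1 to 1065, swap with position 1
  Pass 3: find min in positions 2 to 1065, swap with position 2
  Pass 4: find min in positions 3 to 1065, swap with position 3
  Pass 5: find min in positions 4 to 1065, swap with position 4
  ... (1060 more passes)
Total passes (and swaps) = n - 1 = 1066 - 1 = 1065


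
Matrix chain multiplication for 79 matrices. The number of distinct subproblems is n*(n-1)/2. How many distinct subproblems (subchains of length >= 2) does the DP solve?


Subproblems are indexed by (i, j) where i < j.
Number of such pairs = n*(n-1)/2
= 79 * 78 / 2
= 3081


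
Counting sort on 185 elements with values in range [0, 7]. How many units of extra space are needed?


Output array size: 185 (to store sorted result)
Count array size: 8 (one slot per possible value, range 0 to 7)
Total extra space = 185 + 8 = 193


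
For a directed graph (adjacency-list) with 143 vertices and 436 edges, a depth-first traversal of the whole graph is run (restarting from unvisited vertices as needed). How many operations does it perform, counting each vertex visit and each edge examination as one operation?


A full DFS traversal visits each vertex once and examines each edge once.
V = 143
E = 436
Sum = 143 + 436 = 579


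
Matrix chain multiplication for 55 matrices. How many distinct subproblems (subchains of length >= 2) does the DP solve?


Subproblems are indexed by (i, j) where i < j.
Number of such pairs = n*(n-1)/2
= 55 * 54 / 2
= 1485


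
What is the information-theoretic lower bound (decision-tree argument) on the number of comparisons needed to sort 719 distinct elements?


A binary decision tree of height h has at most 2^h leaves and needs at least n! of them, so h >= ceil(log2(n!)).
719! is far too large to multiply out, so use Stirling's series:
  ln(n!) ~ n ln n - n + (1/2) ln(2 pi n) + 1/(12n)  (error below 1/(360 n^3), negligible here)
  ln(719) = 6.5778614
  n ln n = 719 * 6.5778614 = 4729.4823
  (1/2) ln(2 pi * 719) = (1/2) ln(4517.6102) = 4.2079
  1/(12*719) = 0.0001
  ln(719!) ~ 4729.4823 - 719 + 4.2079 + 0.0001 = 4014.6903
Convert to base 2: log2(719!) = 4014.6903 / ln 2 = 4014.6903 / 0.69314718 = 5791.9738
ceil(5791.9738) = 5792


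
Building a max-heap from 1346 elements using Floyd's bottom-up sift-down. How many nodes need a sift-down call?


In a heap of 1346 elements (0-indexed array):
  Last element index: 1345
  Parent of last element: floor((1345 - 1) / 2) = 672
  Internal nodes: indices 0 to 672
  Count = floor(1346/2) = 673


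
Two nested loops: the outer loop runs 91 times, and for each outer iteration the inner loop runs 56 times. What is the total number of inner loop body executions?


Outer loop: 91 iterations
Inner loop: 56 iterations per outer iteration
Total = 91 * 56 = 5096


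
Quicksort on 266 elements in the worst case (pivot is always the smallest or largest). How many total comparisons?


In the worst case, each partition step picks the worst pivot:
  Partition 1: 265 comparisons (n-1 elements to compare)
  Partition 2: 264 comparisons
  Partition 3: 263 comparisons
  Partition 4: 262 comparisons
  Partition 5: 261 comparisons
  ...
  Last partition: 0 comparisons
Total = (n-1) + (n-2) + ... + 1 + 0 = n*(n-1)/2
= 266*265/2 = 35245


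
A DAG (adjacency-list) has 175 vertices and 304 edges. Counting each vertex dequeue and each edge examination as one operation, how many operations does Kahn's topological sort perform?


V = 175 (vertex processing)
E = 304 (edge processing)
V + E = 175 + 304 = 479


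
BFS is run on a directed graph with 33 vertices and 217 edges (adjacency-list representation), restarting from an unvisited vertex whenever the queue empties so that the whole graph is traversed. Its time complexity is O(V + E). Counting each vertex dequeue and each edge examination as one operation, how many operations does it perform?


A full BFS traversal dequeues each vertex exactly once and examines each directed edge exactly once.
V = 33 (vertex processing cost)
E = 217 (edge examination cost)
Total operations proportional to V + E = 33 + 217 = 250


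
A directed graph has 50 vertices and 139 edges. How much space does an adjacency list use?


Adjacency list: one list head per vertex + one entry per edge
Vertex heads: 50
Edge entries: 139
Total = 50 + 139 = 189


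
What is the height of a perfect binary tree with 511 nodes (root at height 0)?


A perfect binary tree with 511 nodes:
  511 = 2^9 - 1
  Levels: 0, 1, ..., 8
  Height = 8


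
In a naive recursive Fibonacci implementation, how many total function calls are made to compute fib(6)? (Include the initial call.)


Let C(m) = total calls to evaluate fib(m). Then C(0)=C(1)=1, and
C(m) = 1 + C(m-1) + C(m-2) for m >= 2.
Build the table (each entry = 1 + previous two):
  C(0) = 1
  C(1) = 1
  C(2) = 1 + 1 + 1 = 3
  C(3) = 1 + 3 + 1 = 5
  C(4) = 1 + 5 + 3 = 9
  C(5) = 1 + 9 + 5 = 15
  C(6) = 1 + 15 + 9 = 25
Total calls for fib(6) = 25


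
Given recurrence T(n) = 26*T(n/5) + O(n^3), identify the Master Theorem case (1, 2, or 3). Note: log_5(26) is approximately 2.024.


Master Theorem parameters: a=26, b=5, c=3
log_b(a) = 2.024
Compare b^c with a: 5^3 = 125 > 26, so c > log_b(a).
Comparing c=3 vs log_b(a)=2.024:
3 > 2.024 => Case 3
Result: T(n) = O(n^3)
Master Theorem case = 3


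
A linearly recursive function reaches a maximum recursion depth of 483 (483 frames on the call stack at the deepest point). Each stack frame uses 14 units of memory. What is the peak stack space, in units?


Maximum recursion depth = 483 frames
Memory per frame = 14 units
Total stack space = depth * frame_size
= 483 * 14 = 6762


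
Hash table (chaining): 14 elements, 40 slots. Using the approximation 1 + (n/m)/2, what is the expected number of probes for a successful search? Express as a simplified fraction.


Computing expected probes:
alpha = 14/40
= 1 + alpha/2
= 1 + 14/(2*40)
= (2*40 + 14) / (2*40)
= 94/80 = 47/40


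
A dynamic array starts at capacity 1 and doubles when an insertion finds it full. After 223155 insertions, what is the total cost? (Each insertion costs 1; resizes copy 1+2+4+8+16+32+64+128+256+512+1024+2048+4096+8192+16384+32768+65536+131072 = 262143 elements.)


Insertion cost: 223155 (one per element)
Resizes occur just before inserting elements 2, 3, 5, 9, ...
Elements copied at each resize: 1 + 2 + 4 + 8 + 16 + 32 + 64 + 128 + 256 + 512 + 1024 + 2048 + 4096 + 8192 + 16384 + 32768 + 65536 + 131072
Sum of copies = 262143 (geometric series: 2^k - 1)
Total = 223155 + 262143 = 485298


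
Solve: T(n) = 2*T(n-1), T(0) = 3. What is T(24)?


Unrolling:
T(24) = 2*T(23) = 2^2*T(22) = ... = 2^24*T(0)
= 2^24 * 3
= 16777216 * 3 = 50331648


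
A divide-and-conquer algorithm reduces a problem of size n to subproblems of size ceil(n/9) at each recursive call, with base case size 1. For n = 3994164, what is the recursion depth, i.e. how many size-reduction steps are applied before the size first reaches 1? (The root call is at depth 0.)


Each step divides the size by 9 (rounding up); after k steps the size is ceil(n/9^k), which equals 1 exactly when 9^k >= n.
So the depth is the smallest k with 9^k >= 3994164, i.e. ceil(log_9(3994164)).
9^6 = 531441 < 3994164 <= 4782969 = 9^7
Recursion depth = 7


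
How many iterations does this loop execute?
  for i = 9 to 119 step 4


The loop variable i takes values starting at 9 and increments by 4 each iteration.
Sequence: i = 9, 13, 17, 21, 25, 29, 33, 37, 41, ...
The upper bound 119 is inclusive, so the count is floor((last - first) / step) + 1:
floor((119 - 9) / 4) + 1 = floor(110/4) + 1 = 27 + 1 = 28


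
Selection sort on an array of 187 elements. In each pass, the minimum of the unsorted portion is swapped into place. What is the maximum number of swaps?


Selection sort performs one swap per pass:
  Pass 1: find min in positions 0 to 186, swap with position 0
  Pass 2: find min in positions 1 to 186, swap with position 1
  Pass 3: find min in positions 2 to 186, swap with position 2
  Pass 4: find min in positions 3 to 186, swap with position 3
  Pass 5: find min in positions 4 to 186, swap with position 4
  ... (181 more passes)
Total passes (and swaps) = n - 1 = 187 - 1 = 186


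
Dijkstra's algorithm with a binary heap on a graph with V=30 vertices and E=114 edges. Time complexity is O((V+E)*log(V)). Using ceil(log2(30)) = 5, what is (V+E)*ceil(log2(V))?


Dijkstra with a binary heap: each vertex is extracted once, each edge may relax once.
Each heap operation costs O(log V).
V + E = 30 + 114 = 144
ceil(log2(30)) = 5 (since 2^4 = 16 < 30 <= 32 = 2^5)
Total heap work = (V+E) * ceil(log2(V)) = 144 * 5 = 720


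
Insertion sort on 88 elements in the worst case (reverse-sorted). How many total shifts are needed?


In the worst case (reverse-sorted), each element shifts past all previous:
  Element 1: 1 shifts
  Element 2: 2 shifts
  Element 3: 3 shifts
  Element 4: 4 shifts
  Element 5: 5 shifts
  ...
  Element 87: 87 shifts
Total = 1 + 2 + ... + 87
= 88*(88-1)/2 = 3828


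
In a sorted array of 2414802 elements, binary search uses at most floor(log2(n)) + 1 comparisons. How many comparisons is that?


Halving sequence: 2414802 -> 1207401 -> 603700 -> 301850 -> 150925 -> 75462 -> 37731 -> 18865 -> 9432 -> 4716 -> 2358 -> 1179 -> 589 -> 294 -> 147 -> 73 -> 36 -> 18 -> 9 -> 4 -> 2 -> 1
Number of halvings = 21
Max comparisons = 21 + 1 = 22


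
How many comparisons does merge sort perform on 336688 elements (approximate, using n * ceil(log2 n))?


Recursion depth: ceil(log2(336688)) = 19
Each recursion level merges n = 336688 elements
Total = 336688 * 19 = 6397072


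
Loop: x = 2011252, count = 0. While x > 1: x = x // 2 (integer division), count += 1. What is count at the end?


The variable x halves each step:
x = 2011252 -> 1005626 -> 502813 -> 251406 -> 125703 -> 62851 -> 31425 -> 15712 -> 7856 -> 3928 -> 1964 -> 982 -> 491 -> 245 -> 122 -> 61 -> 30 -> 15 -> 7 -> 3 -> 1
Number of halvings = floor(log2(2011252)) = 20


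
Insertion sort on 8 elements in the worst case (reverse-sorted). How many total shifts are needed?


In the worst case (reverse-sorted), each element shifts past all previous:
  Element 1: 1 shifts
  Element 2: 2 shifts
  Element 3: 3 shifts
  Element 4: 4 shifts
  Element 5: 5 shifts
  ...
  Element 7: 7 shifts
Total = 1 + 2 + ... + 7
= 8*(8-1)/2 = 28


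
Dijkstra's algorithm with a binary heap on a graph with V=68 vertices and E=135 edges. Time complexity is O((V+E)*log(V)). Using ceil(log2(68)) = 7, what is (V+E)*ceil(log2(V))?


Dijkstra with a binary heap: each vertex is extracted once, each edge may relax once.
Each heap operation costs O(log V).
V + E = 68 + 135 = 203
ceil(log2(68)) = 7 (since 2^6 = 64 < 68 <= 128 = 2^7)
Total heap work = (V+E) * ceil(log2(V)) = 203 * 7 = 1421


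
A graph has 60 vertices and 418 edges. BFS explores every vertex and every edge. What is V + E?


A full BFS traversal dequeues each vertex once and examines each edge once.
Vertex visits: 60
Edge visits: 418
V + E = 60 + 418 = 478


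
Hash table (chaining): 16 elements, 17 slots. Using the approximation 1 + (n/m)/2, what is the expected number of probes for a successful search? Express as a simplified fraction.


Computing expected probes:
alpha = 16/17
= 1 + alpha/2
= 1 + 16/(2*17)
= (2*17 + 16) / (2*17)
= 50/34 = 25/17


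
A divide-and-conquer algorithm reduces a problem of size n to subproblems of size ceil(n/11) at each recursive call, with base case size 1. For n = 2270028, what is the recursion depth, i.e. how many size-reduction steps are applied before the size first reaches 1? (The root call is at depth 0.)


Each step divides the size by 11 (rounding up); after k steps the size is ceil(n/11^k), which equals 1 exactly when 11^k >= n.
So the depth is the smallest k with 11^k >= 2270028, i.e. ceil(log_11(2270028)).
11^6 = 1771561 < 2270028 <= 19487171 = 11^7
Recursion depth = 7


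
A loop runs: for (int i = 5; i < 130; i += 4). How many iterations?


Loop starts at i = 5, increments by 4, stops when i >= 130.
Number of iterations = ceil((130 - 5) / 4)
= ceil(125 / 4)
= 32


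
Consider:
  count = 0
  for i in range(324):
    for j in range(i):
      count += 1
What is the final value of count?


For each i, the inner loop runs i times:
  i=0: inner runs 0 times
  i=1: inner runs 1 time
  i=2: inner runs 2 times
  i=3: inner runs 3 times
  i=4: inner runs 4 times
  i=5: inner runs 5 times
  i=6: inner runs 6 times
  i=7: inner runs 7 times
  ...
Total = 0 + 1 + 2 + ... + 323 = 324*(324-1)/2 = 52326


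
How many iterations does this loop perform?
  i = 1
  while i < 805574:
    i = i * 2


The loop variable doubles each iteration:
i = 1 -> 2 -> 4 -> 8 -> 16 -> 32 -> 64 -> 128 -> 256 -> 512 -> 1024 -> 2048 -> 4096 -> 8192 -> 16384 -> 32768 -> 65536 -> 131072 -> 262144 -> 524288 -> 1048576 (stop, 1048576 >= 805574)
Number of doublings = ceil(log2(805574)) = 20


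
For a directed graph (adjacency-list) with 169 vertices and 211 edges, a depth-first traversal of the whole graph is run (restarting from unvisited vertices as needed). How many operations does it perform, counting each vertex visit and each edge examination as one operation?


A full DFS traversal visits each vertex once and examines each edge once.
V = 169
E = 211
Sum = 169 + 211 = 380


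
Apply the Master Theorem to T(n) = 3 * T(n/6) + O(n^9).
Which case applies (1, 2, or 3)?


The Master Theorem: T(n) = a*T(n/b) + O(n^c)
  a = 3, b = 6, c = 9
log_b(a) = log_6(3) ~ 0.613
Compare b^c with a: 6^9 = 10077696 > 3, so c > log_b(a).
Since c > log_b(a), Case 3 applies.
T(n) = O(n^9)
Master Theorem case = 3


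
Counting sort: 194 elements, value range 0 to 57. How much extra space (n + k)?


n = 194 (output array)
k = 58 (count array for 58 distinct values)
Extra space = 194 + 58 = 252


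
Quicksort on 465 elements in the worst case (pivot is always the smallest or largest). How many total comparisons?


In the worst case, each partition step picks the worst pivot:
  Partition 1: 464 comparisons (n-1 elements to compare)
  Partition 2: 463 comparisons
  Partition 3: 462 comparisons
  Partition 4: 461 comparisons
  Partition 5: 460 comparisons
  ...
  Last partition: 0 comparisons
Total = (n-1) + (n-2) + ... + 1 + 0 = n*(n-1)/2
= 465*464/2 = 107880


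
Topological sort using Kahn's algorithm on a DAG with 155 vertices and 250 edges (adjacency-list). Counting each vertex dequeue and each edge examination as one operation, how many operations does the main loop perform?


Kahn's algorithm:
  1. Compute in-degrees: O(V + E)
  2. Process queue: each vertex dequeued once (O(V))
     each edge examined once (O(E))
Total = V + E = 155 + 250 = 405


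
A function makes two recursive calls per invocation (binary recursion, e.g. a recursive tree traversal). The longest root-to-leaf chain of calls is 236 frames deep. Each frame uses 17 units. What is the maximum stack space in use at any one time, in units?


Binary recursion: the two calls run one after the other, so only one root-to-leaf chain of frames is on the stack at a time.
Maximum depth (longest chain) = 236 frames
Each frame = 17 units
Max stack space = 236 * 17 = 4012


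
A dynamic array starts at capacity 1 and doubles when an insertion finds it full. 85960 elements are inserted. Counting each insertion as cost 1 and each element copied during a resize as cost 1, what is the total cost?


n = 85960
Insertion costs: 85960
Resizes copy 1, 2, 4, ... up to the largest power of 2 that is <= n-1 = 85959, i.e. 65536.
Copy costs = 1 + 2 + 4 + 8 + 16 + 32 + 64 + 128 + 256 + 512 + 1024 + 2048 + 4096 + 8192 + 16384 + 32768 + 65536 = 131071
Total = 85960 + 131071 = 217031


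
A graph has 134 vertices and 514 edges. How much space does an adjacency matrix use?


Adjacency matrix: V x V grid of entries
Space = V^2 = 134^2 = 134 * 134 = 17956


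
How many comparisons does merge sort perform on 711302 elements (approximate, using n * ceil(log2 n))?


Recursion depth: ceil(log2(711302)) = 20
Each recursion level merges n = 711302 elements
Total = 711302 * 20 = 14226040


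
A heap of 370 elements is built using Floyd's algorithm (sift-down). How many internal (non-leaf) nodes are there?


Leaf nodes occupy roughly half the array.
Sift-down is called for each internal node, starting from the last one.
Internal nodes = floor(n/2) = floor(370/2) = 185


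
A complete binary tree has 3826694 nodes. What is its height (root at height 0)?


In a complete binary tree, level k holds nodes 2^k .. 2^(k+1)-1 (1-indexed).
Height = floor(log2(n)) = floor(log2(3826694)) = 21
Check: 2^21 = 2097152 <= 3826694 < 4194304 = 2^22


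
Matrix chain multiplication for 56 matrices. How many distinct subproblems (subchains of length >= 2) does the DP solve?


Subproblems are indexed by (i, j) where i < j.
Number of such pairs = n*(n-1)/2
= 56 * 55 / 2
= 1540


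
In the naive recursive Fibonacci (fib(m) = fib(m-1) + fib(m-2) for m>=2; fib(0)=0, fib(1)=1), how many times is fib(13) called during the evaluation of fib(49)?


Let N(m) = number of times fib(m) is called while evaluating fib(49).
N(49) = 1 (the initial call).
N(48) = 1 (only fib(49) calls it).
For 1 <= m <= 47: fib(m) is called by fib(m+1) and fib(m+2), so
  N(m) = N(m+1) + N(m+2).
fib(0) is called only by fib(2), so N(0) = N(2).
Walk down from m=49:
  N(49)=1, N(48)=1, N(47)=2, N(46)=3, N(45)=5, N(44)=8, N(43)=13, N(42)=21, N(41)=34, N(40)=55, N(39)=89, N(38)=144, N(37)=233, N(36)=377, N(35)=610, N(34)=987, N(33)=1597, N(32)=2584, N(31)=4181, N(30)=6765, N(29)=10946, N(28)=17711, N(27)=28657, N(26)=46368, N(25)=75025, N(24)=121393, N(23)=196418, N(22)=317811, N(21)=514229, N(20)=832040, N(19)=1346269, N(18)=2178309, N(17)=3524578, N(16)=5702887, N(15)=9227465, N(14)=14930352, N(13)=24157817
N(13) = 24157817


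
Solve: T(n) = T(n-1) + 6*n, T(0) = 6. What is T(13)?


Expanding the recurrence:
T(13) = T(12) + 6*13
       = T(11) + 6*12 + 6*13
       ...
       = T(0) + 6*(1 + 2 + ... + 13)
       = 6 + 6 * 13*14/2
       = 6 + 6 * 91
       = 6 + 546 = 552


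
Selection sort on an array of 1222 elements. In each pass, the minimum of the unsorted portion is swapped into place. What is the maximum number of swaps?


Selection sort performs one swap per pass:
  Pass 1: find min in positions 0 to 1221, swap with position 0
  Pass 2: find min in positions 1 to 1221, swap with position 1
  Pass 3: find min in positions 2 to 1221, swap with position 2
  Pass 4: find min in positions 3 to 1221, swap with position 3
  Pass 5: find min in positions 4 to 1221, swap with position 4
  ... (1216 more passes)
Total passes (and swaps) = n - 1 = 1222 - 1 = 1221


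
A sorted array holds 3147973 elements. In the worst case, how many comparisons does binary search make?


Halving sequence: 3147973 -> 1573986 -> 786993 -> 393496 -> 196748 -> 98374 -> 49187 -> 24593 -> 12296 -> 6148 -> 3074 -> 1537 -> 768 -> 384 -> 192 -> 96 -> 48 -> 24 -> 12 -> 6 -> 3 -> 1
Number of halvings = 21
Max comparisons = 21 + 1 = 22


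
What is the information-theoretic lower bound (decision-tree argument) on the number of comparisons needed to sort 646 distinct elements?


A binary decision tree of height h has at most 2^h leaves and needs at least n! of them, so h >= ceil(log2(n!)).
646! is far too large to multiply out, so use Stirling's series:
  ln(n!) ~ n ln n - n + (1/2) ln(2 pi n) + 1/(12n)  (error below 1/(360 n^3), negligible here)
  ln(646) = 6.4707995
  n ln n = 646 * 6.4707995 = 4180.1365
  (1/2) ln(2 pi * 646) = (1/2) ln(4058.9377) = 4.1543
  1/(12*646) = 0.0001
  ln(646!) ~ 4180.1365 - 646 + 4.1543 + 0.0001 = 3538.2909
Convert to base 2: log2(646!) = 3538.2909 / ln 2 = 3538.2909 / 0.69314718 = 5104.6747
ceil(5104.6747) = 5105


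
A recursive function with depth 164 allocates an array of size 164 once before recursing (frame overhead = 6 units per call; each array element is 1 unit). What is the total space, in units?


Array allocation: 164 units (allocated once)
Stack frames: 164 deep * 6 per frame = 984 units
Total = 164 + 984 = 1148


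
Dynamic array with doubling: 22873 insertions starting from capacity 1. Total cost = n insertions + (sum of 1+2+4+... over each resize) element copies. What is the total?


n = 22873
Insertion costs: 22873
Resizes copy 1, 2, 4, ... up to the largest power of 2 that is <= n-1 = 22872, i.e. 16384.
Copy costs = 1 + 2 + 4 + 8 + 16 + 32 + 64 + 128 + 256 + 512 + 1024 + 2048 + 4096 + 8192 + 16384 = 32767
Total = 22873 + 32767 = 55640


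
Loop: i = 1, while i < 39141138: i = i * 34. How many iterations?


i multiplies by 34 each step:
i = 1 -> 34 -> 1156 -> 39304 -> 1336336 -> 45435424 (stop)
Iterations = ceil(log_34(39141138)) = 5


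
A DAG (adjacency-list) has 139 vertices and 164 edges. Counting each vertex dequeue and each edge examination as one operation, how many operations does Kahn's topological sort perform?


V = 139 (vertex processing)
E = 164 (edge processing)
V + E = 139 + 164 = 303


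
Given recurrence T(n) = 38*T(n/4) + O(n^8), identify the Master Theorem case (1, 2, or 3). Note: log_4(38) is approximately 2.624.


Master Theorem parameters: a=38, b=4, c=8
log_b(a) = 2.624
Compare b^c with a: 4^8 = 65536 > 38, so c > log_b(a).
Comparing c=8 vs log_b(a)=2.624:
8 > 2.624 => Case 3
Result: T(n) = O(n^8)
Master Theorem case = 3


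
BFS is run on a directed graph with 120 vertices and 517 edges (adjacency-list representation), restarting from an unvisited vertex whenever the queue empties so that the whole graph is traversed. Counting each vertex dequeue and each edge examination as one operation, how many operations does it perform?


A full BFS traversal dequeues each vertex exactly once and examines each directed edge exactly once.
V = 120 (vertex processing cost)
E = 517 (edge examination cost)
Total operations proportional to V + E = 120 + 517 = 637


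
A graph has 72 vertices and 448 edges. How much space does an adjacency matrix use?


Adjacency matrix: V x V grid of entries
Space = V^2 = 72^2 = 72 * 72 = 5184


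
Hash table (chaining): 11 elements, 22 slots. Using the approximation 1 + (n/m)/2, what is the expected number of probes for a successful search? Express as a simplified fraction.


Computing expected probes:
alpha = 11/22
= 1 + alpha/2
= 1 + 11/(2*22)
= (2*22 + 11) / (2*22)
= 55/44 = 5/4


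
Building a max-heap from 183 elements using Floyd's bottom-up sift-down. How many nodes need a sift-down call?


In a heap of 183 elements (0-indexed array):
  Last element index: 182
  Parent of last element: floor((182 - 1) / 2) = 90
  Internal nodes: indices 0 to 90
  Count = floor(183/2) = 91


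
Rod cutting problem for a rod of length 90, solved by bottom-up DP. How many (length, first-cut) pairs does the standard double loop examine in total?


For each subproblem length i = 1..90, the inner loop considers i possible first cuts.
Total = 1 + 2 + ... + 90
= 90*(90+1)/2
= 90*91/2 = 4095


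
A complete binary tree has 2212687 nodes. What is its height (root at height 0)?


In a complete binary tree, level k holds nodes 2^k .. 2^(k+1)-1 (1-indexed).
Height = floor(log2(n)) = floor(log2(2212687)) = 21
Check: 2^21 = 2097152 <= 2212687 < 4194304 = 2^22


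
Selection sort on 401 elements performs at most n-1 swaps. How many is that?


Each of the 400 passes places one element in its final position.
Pass 1: swap minimum into position 0
Pass 2: swap minimum of remaining into position 1
...
Pass 400: last two elements, one swap
Maximum swaps = 401 - 1 = 400


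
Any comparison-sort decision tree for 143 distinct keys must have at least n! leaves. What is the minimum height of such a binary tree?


A binary decision tree of height h has at most 2^h leaves and needs at least n! of them, so h >= ceil(log2(n!)).
143! is far too large to multiply out, so use Stirling's series:
  ln(n!) ~ n ln n - n + (1/2) ln(2 pi n) + 1/(12n)  (error below 1/(360 n^3), negligible here)
  ln(143) = 4.9628446
  n ln n = 143 * 4.9628446 = 709.6868
  (1/2) ln(2 pi * 143) = (1/2) ln(898.4955) = 3.4004
  1/(12*143) = 0.0006
  ln(143!) ~ 709.6868 - 143 + 3.4004 + 0.0006 = 570.0878
Convert to base 2: log2(143!) = 570.0878 / ln 2 = 570.0878 / 0.69314718 = 822.4628
ceil(822.4628) = 823


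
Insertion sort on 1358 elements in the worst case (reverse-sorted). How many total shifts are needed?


In the worst case (reverse-sorted), each element shifts past all previous:
  Element 1: 1 shifts
  Element 2: 2 shifts
  Element 3: 3 shifts
  Element 4: 4 shifts
  Element 5: 5 shifts
  ...
  Element 1357: 1357 shifts
Total = 1 + 2 + ... + 1357
= 1358*(1358-1)/2 = 921403


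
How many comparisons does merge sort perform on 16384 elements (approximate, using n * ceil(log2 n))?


Recursion depth: ceil(log2(16384)) = 14
Each recursion level merges n = 16384 elements
Total = 16384 * 14 = 229376


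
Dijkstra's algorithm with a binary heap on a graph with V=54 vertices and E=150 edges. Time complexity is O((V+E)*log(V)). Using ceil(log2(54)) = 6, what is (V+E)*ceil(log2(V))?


Dijkstra with a binary heap: each vertex is extracted once, each edge may relax once.
Each heap operation costs O(log V).
V + E = 54 + 150 = 204
ceil(log2(54)) = 6 (since 2^5 = 32 < 54 <= 64 = 2^6)
Total heap work = (V+E) * ceil(log2(V)) = 204 * 6 = 1224


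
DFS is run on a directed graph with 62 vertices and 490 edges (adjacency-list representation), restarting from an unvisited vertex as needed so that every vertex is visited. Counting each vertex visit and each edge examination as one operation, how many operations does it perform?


A full DFS traversal processes each vertex exactly once (push/pop on stack).
Each directed edge is examined once.
V = 62, E = 490
V + E = 552


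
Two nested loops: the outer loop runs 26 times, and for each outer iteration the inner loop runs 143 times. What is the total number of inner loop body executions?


Outer loop: 26 iterations
Inner loop: 143 iterations per outer iteration
Total = 26 * 143 = 3718


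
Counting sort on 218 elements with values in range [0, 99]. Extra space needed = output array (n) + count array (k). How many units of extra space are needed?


Output array size: 218 (to store sorted result)
Count array size: 100 (one slot per possible value, range 0 to 99)
Total extra space = 218 + 100 = 318


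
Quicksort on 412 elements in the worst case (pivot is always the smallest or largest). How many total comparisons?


In the worst case, each partition step picks the worst pivot:
  Partition 1: 411 comparisons (n-1 elements to compare)
  Partition 2: 410 comparisons
  Partition 3: 409 comparisons
  Partition 4: 408 comparisons
  Partition 5: 407 comparisons
  ...
  Last partition: 0 comparisons
Total = (n-1) + (n-2) + ... + 1 + 0 = n*(n-1)/2
= 412*411/2 = 84666


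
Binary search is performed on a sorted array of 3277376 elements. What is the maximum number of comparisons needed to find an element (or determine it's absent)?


Binary search halves the search space each comparison:
  Step 1: search space = 3277376 -> 1638688
  Step 2: search space = 1638688 -> 819344
  Step 3: search space = 819344 -> 409672
  Step 4: search space = 409672 -> 204836
  Step 5: search space = 204836 -> 102418
  Step 6: search space = 102418 -> 51209
  Step 7: search space = 51209 -> 25604
  Step 8: search space = 25604 -> 12802
  Step 9: search space = 12802 -> 6401
  Step 10: search space = 6401 -> 3200
  Step 11: search space = 3200 -> 1600
  Step 12: search space = 1600 -> 800
  Step 13: search space = 800 -> 400
  Step 14: search space = 400 -> 200
  Step 15: search space = 200 -> 100
  Step 16: search space = 100 -> 50
  Step 17: search space = 50 -> 25
  Step 18: search space = 25 -> 12
  Step 19: search space = 12 -> 6
  Step 20: search space = 6 -> 3
  Step 21: search space = 3 -> 1
  Step 22: search space = 1 (final check)
Maximum comparisons = floor(log2(3277376)) + 1 = 21 + 1 = 22


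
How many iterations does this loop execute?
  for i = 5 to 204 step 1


The loop variable i takes values starting at 5 and increments by 1 each iteration.
Sequence: i = 5, 6, 7, 8, 9, 10, 11, 12, 13, ...
The upper bound 204 is inclusive, so the count is floor((last - first) / step) + 1:
floor((204 - 5) / 1) + 1 = floor(199/1) + 1 = 199 + 1 = 200


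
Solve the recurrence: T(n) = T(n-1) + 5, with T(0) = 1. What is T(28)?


Unrolling the recurrence:
T(28) = T(27) + 5
       = T(26) + 5 + 5
       = T(25) + 5*3
       ...
       = T(0) + 5*28
       = 1 + 140 = 141


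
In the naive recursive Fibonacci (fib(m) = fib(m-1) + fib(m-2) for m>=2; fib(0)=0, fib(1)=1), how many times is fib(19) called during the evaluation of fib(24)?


Let N(m) = number of times fib(m) is called while evaluating fib(24).
N(24) = 1 (the initial call).
N(23) = 1 (only fib(24) calls it).
For 1 <= m <= 22: fib(m) is called by fib(m+1) and fib(m+2), so
  N(m) = N(m+1) + N(m+2).
fib(0) is called only by fib(2), so N(0) = N(2).
Walk down from m=24:
  N(24)=1, N(23)=1, N(22)=2, N(21)=3, N(20)=5, N(19)=8
N(19) = 8


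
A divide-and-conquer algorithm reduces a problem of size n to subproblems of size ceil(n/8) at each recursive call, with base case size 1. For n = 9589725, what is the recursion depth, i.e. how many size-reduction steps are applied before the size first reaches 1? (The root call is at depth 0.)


Each step divides the size by 8 (rounding up); after k steps the size is ceil(n/8^k), which equals 1 exactly when 8^k >= n.
So the depth is the smallest k with 8^k >= 9589725, i.e. ceil(log_8(9589725)).
8^7 = 2097152 < 9589725 <= 16777216 = 8^8
Recursion depth = 8


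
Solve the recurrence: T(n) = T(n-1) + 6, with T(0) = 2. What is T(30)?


Unrolling the recurrence:
T(30) = T(29) + 6
       = T(28) + 6 + 6
       = T(27) + 6*3
       ...
       = T(0) + 6*30
       = 2 + 180 = 182


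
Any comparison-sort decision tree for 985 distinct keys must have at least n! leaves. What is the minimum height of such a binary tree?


A binary decision tree of height h has at most 2^h leaves and needs at least n! of them, so h >= ceil(log2(n!)).
985! is far too large to multiply out, so use Stirling's series:
  ln(n!) ~ n ln n - n + (1/2) ln(2 pi n) + 1/(12n)  (error below 1/(360 n^3), negligible here)
  ln(985) = 6.8926416
  n ln n = 985 * 6.8926416 = 6789.2520
  (1/2) ln(2 pi * 985) = (1/2) ln(6188.9375) = 4.3653
  1/(12*985) = 0.0001
  ln(985!) ~ 6789.2520 - 985 + 4.3653 + 0.0001 = 5808.6174
Convert to base 2: log2(985!) = 5808.6174 / ln 2 = 5808.6174 / 0.69314718 = 8380.0635
ceil(8380.0635) = 8381


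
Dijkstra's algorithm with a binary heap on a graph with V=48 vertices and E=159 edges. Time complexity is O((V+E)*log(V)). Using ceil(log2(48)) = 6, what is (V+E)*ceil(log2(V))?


Dijkstra with a binary heap: each vertex is extracted once, each edge may relax once.
Each heap operation costs O(log V).
V + E = 48 + 159 = 207
ceil(log2(48)) = 6 (since 2^5 = 32 < 48 <= 64 = 2^6)
Total heap work = (V+E) * ceil(log2(V)) = 207 * 6 = 1242


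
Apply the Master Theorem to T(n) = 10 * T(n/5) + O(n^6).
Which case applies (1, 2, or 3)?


The Master Theorem: T(n) = a*T(n/b) + O(n^c)
  a = 10, b = 5, c = 6
log_b(a) = log_5(10) ~ 1.431
Compare b^c with a: 5^6 = 15625 > 10, so c > log_b(a).
Since c > log_b(a), Case 3 applies.
T(n) = O(n^6)
Master Theorem case = 3


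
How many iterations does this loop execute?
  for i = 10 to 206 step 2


The loop variable i takes values starting at 10 and increments by 2 each iteration.
Sequence: i = 10, 12, 14, 16, 18, 20, 22, 24, 26, ...
The upper bound 206 is inclusive, so the count is floor((last - first) / step) + 1:
floor((206 - 10) / 2) + 1 = floor(196/2) + 1 = 98 + 1 = 99


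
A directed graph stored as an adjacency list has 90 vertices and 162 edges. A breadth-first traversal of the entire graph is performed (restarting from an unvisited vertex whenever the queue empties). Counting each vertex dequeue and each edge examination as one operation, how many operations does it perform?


A full BFS traversal dequeues each vertex once and examines each edge once.
Vertex visits: 90
Edge visits: 162
V + E = 90 + 162 = 252


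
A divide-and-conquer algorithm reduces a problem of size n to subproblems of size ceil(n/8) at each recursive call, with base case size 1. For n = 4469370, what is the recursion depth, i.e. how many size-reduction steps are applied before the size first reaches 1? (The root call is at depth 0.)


Each step divides the size by 8 (rounding up); after k steps the size is ceil(n/8^k), which equals 1 exactly when 8^k >= n.
So the depth is the smallest k with 8^k >= 4469370, i.e. ceil(log_8(4469370)).
8^7 = 2097152 < 4469370 <= 16777216 = 8^8
Recursion depth = 8


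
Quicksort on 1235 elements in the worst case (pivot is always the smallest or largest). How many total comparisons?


In the worst case, each partition step picks the worst pivot:
  Partition 1: 1234 comparisons (n-1 elements to compare)
  Partition 2: 1233 comparisons
  Partition 3: 1232 comparisons
  Partition 4: 1231 comparisons
  Partition 5: 1230 comparisons
  ...
  Last partition: 0 comparisons
Total = (n-1) + (n-2) + ... + 1 + 0 = n*(n-1)/2
= 1235*1234/2 = 761995


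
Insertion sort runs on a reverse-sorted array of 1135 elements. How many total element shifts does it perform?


Sum of shifts = 1 + 2 + 3 + ... + 1134
= 1135 * 1134 / 2
= 1287090 / 2
= 643545


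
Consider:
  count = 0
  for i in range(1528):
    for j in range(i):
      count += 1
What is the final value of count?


For each i, the inner loop runs i times:
  i=0: inner runs 0 times
  i=1: inner runs 1 time
  i=2: inner runs 2 times
  i=3: inner runs 3 times
  i=4: inner runs 4 times
  i=5: inner runs 5 times
  i=6: inner runs 6 times
  i=7: inner runs 7 times
  ...
Total = 0 + 1 + 2 + ... + 1527 = 1528*(1528-1)/2 = 1166628


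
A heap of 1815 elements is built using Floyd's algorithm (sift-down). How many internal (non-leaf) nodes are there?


Leaf nodes occupy roughly half the array.
Sift-down is called for each internal node, starting from the last one.
Internal nodes = floor(n/2) = floor(1815/2) = 907


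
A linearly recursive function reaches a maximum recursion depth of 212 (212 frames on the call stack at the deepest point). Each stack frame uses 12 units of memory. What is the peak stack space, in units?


Maximum recursion depth = 212 frames
Memory per frame = 12 units
Total stack space = depth * frame_size
= 212 * 12 = 2544


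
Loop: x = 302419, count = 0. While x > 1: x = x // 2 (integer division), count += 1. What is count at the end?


The variable x halves each step:
x = 302419 -> 151209 -> 75604 -> 37802 -> 18901 -> 9450 -> 4725 -> 2362 -> 1181 -> 590 -> 295 -> 147 -> 73 -> 36 -> 18 -> 9 -> 4 -> 2 -> 1
Number of halvings = floor(log2(302419)) = 18


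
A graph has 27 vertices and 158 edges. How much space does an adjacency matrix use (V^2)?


Adjacency matrix: V x V grid of entries
Space = V^2 = 27^2 = 27 * 27 = 729


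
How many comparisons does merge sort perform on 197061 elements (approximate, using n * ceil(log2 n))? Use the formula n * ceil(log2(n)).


Recursion depth: ceil(log2(197061)) = 18
Each recursion level merges n = 197061 elements
Total = 197061 * 18 = 3547098


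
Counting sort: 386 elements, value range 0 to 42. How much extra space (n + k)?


n = 386 (output array)
k = 43 (count array for 43 distinct values)
Extra space = 386 + 43 = 429


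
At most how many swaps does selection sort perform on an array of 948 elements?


Each of the 947 passes places one element in its final position.
Pass 1: swap minimum into position 0
Pass 2: swap minimum of remaining into position 1
...
Pass 947: last two elements, one swap
Maximum swaps = 948 - 1 = 947


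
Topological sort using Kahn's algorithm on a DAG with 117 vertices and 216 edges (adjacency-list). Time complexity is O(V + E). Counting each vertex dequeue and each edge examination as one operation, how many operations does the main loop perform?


Kahn's algorithm:
  1. Compute in-degrees: O(V + E)
  2. Process queue: each vertex dequeued once (O(V))
     each edge examined once (O(E))
Total = V + E = 117 + 216 = 333


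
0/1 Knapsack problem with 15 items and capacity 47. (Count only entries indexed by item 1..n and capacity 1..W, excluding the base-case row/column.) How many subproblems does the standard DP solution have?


The DP table is indexed by (item, capacity).
Rows: 15 items
Columns: 47 capacity values (1 to W)
Total subproblems = 15 * 47 = 705


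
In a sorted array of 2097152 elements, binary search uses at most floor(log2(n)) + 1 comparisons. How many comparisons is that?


Halving sequence: 2097152 -> 1048576 -> 524288 -> 262144 -> 131072 -> 65536 -> 32768 -> 16384 -> 8192 -> 4096 -> 2048 -> 1024 -> 512 -> 256 -> 128 -> 64 -> 32 -> 16 -> 8 -> 4 -> 2 -> 1
Number of halvings = 21
Max comparisons = 21 + 1 = 22


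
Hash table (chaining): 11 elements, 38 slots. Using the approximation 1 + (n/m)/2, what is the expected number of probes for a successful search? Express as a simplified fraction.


Computing expected probes:
alpha = 11/38
= 1 + alpha/2
= 1 + 11/(2*38)
= (2*38 + 11) / (2*38)
= 87/76


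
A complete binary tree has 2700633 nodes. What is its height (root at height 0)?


In a complete binary tree, level k holds nodes 2^k .. 2^(k+1)-1 (1-indexed).
Height = floor(log2(n)) = floor(log2(2700633)) = 21
Check: 2^21 = 2097152 <= 2700633 < 4194304 = 2^22


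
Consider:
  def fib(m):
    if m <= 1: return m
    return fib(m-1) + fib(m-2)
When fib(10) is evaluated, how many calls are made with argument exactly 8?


Let N(m) = number of times fib(m) is called while evaluating fib(10).
N(10) = 1 (the initial call).
N(9) = 1 (only fib(10) calls it).
For 1 <= m <= 8: fib(m) is called by fib(m+1) and fib(m+2), so
  N(m) = N(m+1) + N(m+2).
fib(0) is called only by fib(2), so N(0) = N(2).
Walk down from m=10:
  N(10)=1, N(9)=1, N(8)=2
N(8) = 2
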